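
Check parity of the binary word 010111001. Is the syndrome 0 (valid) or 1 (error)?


Syndrome = XOR of all bits = 0 XOR 1 XOR 0 XOR 1 XOR 1 XOR 1 XOR 0 XOR 0 XOR 1 = 1

1


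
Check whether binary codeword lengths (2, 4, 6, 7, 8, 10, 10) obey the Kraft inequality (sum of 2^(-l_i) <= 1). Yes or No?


Kraft sum = sum(2^(-l_i)) = 0.3418, need <= 1. Result: satisfied (a binary prefix-free code with these lengths exists)

Yes


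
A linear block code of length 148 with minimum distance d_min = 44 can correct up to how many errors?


Correction capability = floor((d-1)/2) = floor((44-1)/2) = 21

21 errors


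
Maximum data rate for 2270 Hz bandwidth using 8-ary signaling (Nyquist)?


Rate = 2 * B * log2(M) = 2 * 2270 * 3.0 = 13620.0

13620.0 bps


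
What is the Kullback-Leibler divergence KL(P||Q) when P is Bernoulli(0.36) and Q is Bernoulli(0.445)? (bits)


KL = p*log2(p/q) + (1-p)*log2((1-p)/(1-q)) = 0.36*log2(0.36/0.445) + 0.64*log2(0.64/0.555) = 0.0215

0.0215 bits


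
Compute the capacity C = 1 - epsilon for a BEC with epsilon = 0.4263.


C = 1 - epsilon = 1 - 0.4263 = 0.5737

0.5737 bits


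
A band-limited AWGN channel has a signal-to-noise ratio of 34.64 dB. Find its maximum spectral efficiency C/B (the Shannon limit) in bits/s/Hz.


SNR_linear = 10^(34.64/10) = 2910.7171; C/B = log2(1 + SNR_linear) = log2(1 + 2910.7171) = 11.5077

11.5077 bits/s/Hz


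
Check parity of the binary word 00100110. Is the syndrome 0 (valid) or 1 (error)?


Syndrome = XOR of all bits = 0 XOR 0 XOR 1 XOR 0 XOR 0 XOR 1 XOR 1 XOR 0 = 1

1


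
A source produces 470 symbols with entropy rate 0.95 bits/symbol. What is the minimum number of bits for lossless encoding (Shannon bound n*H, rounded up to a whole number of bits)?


Minimum bits >= n * H = 470 * 0.95 = 446.5, rounded up to a whole number of bits = 447

447 bits


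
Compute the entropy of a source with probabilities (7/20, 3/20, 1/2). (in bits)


H = -sum(p_i * log2(p_i)). Terms: -(7/20)*log2(7/20) = 0.530101; -(3/20)*log2(3/20) = 0.410545; -(1/2)*log2(1/2) = 0.500000. H = 0.530101 + 0.410545 + 0.500000 = 1.4406

1.4406 bits


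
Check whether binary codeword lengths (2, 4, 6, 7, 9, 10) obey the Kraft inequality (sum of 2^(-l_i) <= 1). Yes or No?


Kraft sum = sum(2^(-l_i)) = 0.3389, need <= 1. Result: satisfied (a binary prefix-free code with these lengths exists)

Yes


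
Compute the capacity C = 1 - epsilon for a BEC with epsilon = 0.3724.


C = 1 - epsilon = 1 - 0.3724 = 0.6276

0.6276 bits


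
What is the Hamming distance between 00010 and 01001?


Count differing positions: . ^ . ^ ^ = 3 differences

3


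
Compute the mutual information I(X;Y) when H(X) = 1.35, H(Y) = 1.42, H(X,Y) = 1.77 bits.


I(X;Y) = H(X) + H(Y) - H(X,Y) = 1.35 + 1.42 - 1.77 = 1.0

1.0 bits


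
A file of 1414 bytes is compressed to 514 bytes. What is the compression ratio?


Ratio = original / compressed = 1414 / 514 = 2.751

2.751


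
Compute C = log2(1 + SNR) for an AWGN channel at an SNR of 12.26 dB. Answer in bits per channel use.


SNR_linear = 10^(12.26/10) = 16.8267; C = log2(1 + SNR_linear) = log2(1 + 16.8267) = 4.156

4.156 bits/channel use


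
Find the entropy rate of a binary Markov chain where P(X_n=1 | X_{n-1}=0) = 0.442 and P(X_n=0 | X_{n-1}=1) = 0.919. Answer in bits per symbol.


Stationary distribution: pi_0 = p10/(p01+p10) = 0.6752, pi_1 = 0.3248. Entropy rate H' = pi_0*H(p01) + pi_1*H(p10) = 0.6752*0.9903 + 0.3248*0.4057 = 0.8004

0.8004 bits/symbol


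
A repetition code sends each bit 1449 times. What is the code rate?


Rate = k/n = 1/1449

1/1449


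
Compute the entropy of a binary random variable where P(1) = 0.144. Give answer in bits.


H = -p*log2(p) - (1-p)*log2(1-p). -0.144*log2(0.144) = 0.402604; -0.856*log2(0.856) = 0.192016. H = 0.402604 + 0.192016 = 0.5946

0.5946 bits


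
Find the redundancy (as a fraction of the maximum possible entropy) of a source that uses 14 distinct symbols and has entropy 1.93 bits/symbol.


H_max = log2(K) = log2(14) = 3.8074 bits/symbol. Redundancy = 1 - H/H_max = 1 - 1.93/3.8074 = 1 - 0.5069 = 0.4931

0.4931


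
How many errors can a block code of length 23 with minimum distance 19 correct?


Correction capability = floor((d-1)/2) = floor((19-1)/2) = 9

9 errors


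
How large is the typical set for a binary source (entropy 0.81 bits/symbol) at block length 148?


log2|A_typical| = nH = 148 * 0.81 = 119.88, so |A_typical| ~ 2^119.88 = 1.223e+36

1.223e+36


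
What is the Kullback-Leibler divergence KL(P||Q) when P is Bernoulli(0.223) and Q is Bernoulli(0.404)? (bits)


KL = p*log2(p/q) + (1-p)*log2((1-p)/(1-q)) = 0.223*log2(0.223/0.404) + 0.777*log2(0.777/0.596) = 0.1061

0.1061 bits


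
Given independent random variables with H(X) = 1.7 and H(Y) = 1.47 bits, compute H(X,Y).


For independent variables, H(X,Y) = H(X) + H(Y) = 1.7 + 1.47 = 3.17

3.17 bits


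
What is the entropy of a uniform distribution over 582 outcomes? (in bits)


H = log2(n) = log2(582) = 9.1849

9.1849 bits


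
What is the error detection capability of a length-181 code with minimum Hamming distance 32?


Detection capability = d_min - 1 = 32 - 1 = 31

31 errors


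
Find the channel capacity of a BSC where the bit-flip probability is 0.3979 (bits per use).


H(p) = -p*log2(p) - (1-p)*log2(1-p) = -0.3979*log2(0.3979) - 0.6021*log2(0.6021) = 0.529017 + 0.440692 = 0.9697. C = 1 - H(p) = 1 - 0.9697 = 0.0303

0.0303 bits


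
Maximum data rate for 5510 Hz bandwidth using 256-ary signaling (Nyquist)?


Rate = 2 * B * log2(M) = 2 * 5510 * 8.0 = 88160.0

88160.0 bps


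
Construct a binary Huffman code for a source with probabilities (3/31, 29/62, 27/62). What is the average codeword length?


Huffman construction (repeatedly merge the two least-probable nodes; each merge adds 1 bit to every symbol beneath it): 3/31 + 27/62 = 33/62; 29/62 + 33/62 = 1. Resulting codeword lengths (in the order the probabilities were given): (2, 1, 2). L_avg = sum(p_i * l_i) = 3/31*2 + 29/62*1 + 27/62*2 = 95/62 = 1.5323

1.5323 bits


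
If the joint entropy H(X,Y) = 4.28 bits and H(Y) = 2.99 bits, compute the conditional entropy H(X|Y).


H(X|Y) = H(X,Y) - H(Y) = 4.28 - 2.99 = 1.29

1.29 bits


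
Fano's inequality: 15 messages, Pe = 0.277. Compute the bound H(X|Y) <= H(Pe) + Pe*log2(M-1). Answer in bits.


H(Pe) = -Pe*log2(Pe) - (1-Pe)*log2(1-Pe) = -0.277*log2(0.277) - 0.723*log2(0.723) = 0.513016 + 0.338315 = 0.8513. Pe*log2(M-1) = 0.277*log2(14) = 1.054637. Bound = H(Pe) + Pe*log2(M-1) = 0.513016 + 0.338315 + 1.054637 = 1.906

1.906 bits


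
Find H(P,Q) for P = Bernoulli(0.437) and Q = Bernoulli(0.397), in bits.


H(P,Q) = -p*log2(q) - (1-p)*log2(1-q). -0.437*log2(0.397) = 0.582429; -0.563*log2(0.603) = 0.410861. H(P,Q) = 0.582429 + 0.410861 = 0.9933

0.9933 bits


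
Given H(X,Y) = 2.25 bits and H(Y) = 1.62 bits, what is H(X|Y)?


H(X|Y) = H(X,Y) - H(Y) = 2.25 - 1.62 = 0.63

0.63 bits


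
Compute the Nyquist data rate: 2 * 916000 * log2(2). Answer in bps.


Rate = 2 * B * log2(M) = 2 * 916000 * 1.0 = 1832000.0

1832000.0 bps


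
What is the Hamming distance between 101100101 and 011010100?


Count differing positions: ^ ^ . ^ ^ . . . ^ = 5 differences

5


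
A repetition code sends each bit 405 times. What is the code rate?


Rate = k/n = 1/405

1/405


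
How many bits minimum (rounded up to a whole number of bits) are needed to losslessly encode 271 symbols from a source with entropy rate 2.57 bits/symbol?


Minimum bits >= n * H = 271 * 2.57 = 696.47, rounded up to a whole number of bits = 697

697 bits


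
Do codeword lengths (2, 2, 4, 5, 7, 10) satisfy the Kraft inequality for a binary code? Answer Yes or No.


Kraft sum = sum(2^(-l_i)) = 0.6025, need <= 1. Result: satisfied (a binary prefix-free code with these lengths exists)

Yes


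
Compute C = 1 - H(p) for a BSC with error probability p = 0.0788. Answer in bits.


H(p) = -p*log2(p) - (1-p)*log2(1-p) = -0.0788*log2(0.0788) - 0.9212*log2(0.9212) = 0.288854 + 0.109083 = 0.3979. C = 1 - H(p) = 1 - 0.3979 = 0.6021

0.6021 bits


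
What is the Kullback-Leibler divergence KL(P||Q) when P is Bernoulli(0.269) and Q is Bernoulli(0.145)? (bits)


KL = p*log2(p/q) + (1-p)*log2((1-p)/(1-q)) = 0.269*log2(0.269/0.145) + 0.731*log2(0.731/0.855) = 0.0746

0.0746 bits


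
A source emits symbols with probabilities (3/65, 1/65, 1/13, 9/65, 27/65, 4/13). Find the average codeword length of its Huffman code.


Huffman construction (repeatedly merge the two least-probable nodes; each merge adds 1 bit to every symbol beneath it): 1/65 + 3/65 = 4/65; 4/65 + 1/13 = 9/65; 9/65 + 9/65 = 18/65; 18/65 + 4/13 = 38/65; 27/65 + 38/65 = 1. Resulting codeword lengths (in the order the probabilities were given): (5, 5, 4, 3, 1, 2). L_avg = sum(p_i * l_i) = 3/65*5 + 1/65*5 + 1/13*4 + 9/65*3 + 27/65*1 + 4/13*2 = 134/65 = 2.0615

2.0615 bits


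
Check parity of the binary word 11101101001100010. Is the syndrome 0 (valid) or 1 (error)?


Syndrome = XOR of all bits = 1 XOR 1 XOR 1 XOR 0 XOR 1 XOR 1 XOR 0 XOR 1 XOR 0 XOR 0 XOR 1 XOR 1 XOR 0 XOR 0 XOR 0 XOR 1 XOR 0 = 1

1


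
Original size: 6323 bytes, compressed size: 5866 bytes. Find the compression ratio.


Ratio = original / compressed = 6323 / 5866 = 1.0779

1.0779


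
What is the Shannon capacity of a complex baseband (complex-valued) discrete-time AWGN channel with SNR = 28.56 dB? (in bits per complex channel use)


SNR_linear = 10^(28.56/10) = 717.7943; C = log2(1 + SNR_linear) = log2(1 + 717.7943) = 9.4894

9.4894 bits/channel use


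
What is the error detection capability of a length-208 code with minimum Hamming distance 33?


Detection capability = d_min - 1 = 33 - 1 = 32

32 errors


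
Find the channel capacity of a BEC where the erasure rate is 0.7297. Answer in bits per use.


C = 1 - epsilon = 1 - 0.7297 = 0.2703

0.2703 bits


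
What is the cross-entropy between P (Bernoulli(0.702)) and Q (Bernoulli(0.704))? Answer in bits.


H(P,Q) = -p*log2(q) - (1-p)*log2(1-q). -0.702*log2(0.704) = 0.355460; -0.298*log2(0.296) = 0.523387. H(P,Q) = 0.355460 + 0.523387 = 0.8788

0.8788 bits


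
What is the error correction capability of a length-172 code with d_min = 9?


Correction capability = floor((d-1)/2) = floor((9-1)/2) = 4

4 errors


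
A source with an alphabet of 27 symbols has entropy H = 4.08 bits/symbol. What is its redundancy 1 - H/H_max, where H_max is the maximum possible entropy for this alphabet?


H_max = log2(K) = log2(27) = 4.7549 bits/symbol. Redundancy = 1 - H/H_max = 1 - 4.08/4.7549 = 1 - 0.8581 = 0.1419

0.1419


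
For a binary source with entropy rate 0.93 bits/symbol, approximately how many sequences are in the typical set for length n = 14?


log2|A_typical| = nH = 14 * 0.93 = 13.02, so |A_typical| ~ 2^13.02 = 8.306e+03

8.306e+03


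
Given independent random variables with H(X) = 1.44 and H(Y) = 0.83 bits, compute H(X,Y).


For independent variables, H(X,Y) = H(X) + H(Y) = 1.44 + 0.83 = 2.27

2.27 bits


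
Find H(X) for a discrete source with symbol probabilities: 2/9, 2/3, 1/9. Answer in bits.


H = -sum(p_i * log2(p_i)). Terms: -(2/9)*log2(2/9) = 0.482206; -(2/3)*log2(2/3) = 0.389975; -(1/9)*log2(1/9) = 0.352214. H = 0.482206 + 0.389975 + 0.352214 = 1.2244

1.2244 bits


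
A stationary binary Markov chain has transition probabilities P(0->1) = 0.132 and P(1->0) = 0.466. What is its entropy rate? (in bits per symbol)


Stationary distribution: pi_0 = p10/(p01+p10) = 0.7793, pi_1 = 0.2207. Entropy rate H' = pi_0*H(p01) + pi_1*H(p10) = 0.7793*0.5629 + 0.2207*0.9967 = 0.6586

0.6586 bits/symbol


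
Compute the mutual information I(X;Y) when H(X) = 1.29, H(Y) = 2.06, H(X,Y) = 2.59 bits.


I(X;Y) = H(X) + H(Y) - H(X,Y) = 1.29 + 2.06 - 2.59 = 0.76

0.76 bits


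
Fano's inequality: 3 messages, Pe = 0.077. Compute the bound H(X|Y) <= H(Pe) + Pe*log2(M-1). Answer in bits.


H(Pe) = -Pe*log2(Pe) - (1-Pe)*log2(1-Pe) = -0.077*log2(0.077) - 0.923*log2(0.923) = 0.284823 + 0.106696 = 0.3915. Pe*log2(M-1) = 0.077*log2(2) = 0.077000. Bound = H(Pe) + Pe*log2(M-1) = 0.284823 + 0.106696 + 0.077000 = 0.4685

0.4685 bits


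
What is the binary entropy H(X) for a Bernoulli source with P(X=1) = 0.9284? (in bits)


H = -p*log2(p) - (1-p)*log2(1-p). -0.9284*log2(0.9284) = 0.099507; -0.0716*log2(0.0716) = 0.272359. H = 0.099507 + 0.272359 = 0.3719

0.3719 bits


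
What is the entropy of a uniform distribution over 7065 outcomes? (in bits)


H = log2(n) = log2(7065) = 12.7865

12.7865 bits


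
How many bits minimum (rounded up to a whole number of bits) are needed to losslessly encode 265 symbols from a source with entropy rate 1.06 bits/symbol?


Minimum bits >= n * H = 265 * 1.06 = 280.9, rounded up to a whole number of bits = 281

281 bits


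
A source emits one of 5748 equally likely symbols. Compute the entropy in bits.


H = log2(n) = log2(5748) = 12.4888

12.4888 bits


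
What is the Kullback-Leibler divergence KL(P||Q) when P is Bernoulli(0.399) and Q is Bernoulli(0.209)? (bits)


KL = p*log2(p/q) + (1-p)*log2((1-p)/(1-q)) = 0.399*log2(0.399/0.209) + 0.601*log2(0.601/0.791) = 0.134

0.134 bits


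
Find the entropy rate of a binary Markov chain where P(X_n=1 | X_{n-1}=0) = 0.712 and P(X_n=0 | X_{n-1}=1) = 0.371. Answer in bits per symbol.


Stationary distribution: pi_0 = p10/(p01+p10) = 0.3426, pi_1 = 0.6574. Entropy rate H' = pi_0*H(p01) + pi_1*H(p10) = 0.3426*0.8661 + 0.6574*0.9514 = 0.9222

0.9222 bits/symbol


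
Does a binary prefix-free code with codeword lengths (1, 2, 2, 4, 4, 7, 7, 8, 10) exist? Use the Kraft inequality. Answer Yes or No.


Kraft sum = sum(2^(-l_i)) = 1.1455, need <= 1. Result: violated (a binary prefix-free code with these lengths cannot exist)

No


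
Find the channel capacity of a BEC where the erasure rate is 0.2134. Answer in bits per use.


C = 1 - epsilon = 1 - 0.2134 = 0.7866

0.7866 bits


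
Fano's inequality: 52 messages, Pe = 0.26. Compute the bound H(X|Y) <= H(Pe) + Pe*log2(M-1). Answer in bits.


H(Pe) = -Pe*log2(Pe) - (1-Pe)*log2(1-Pe) = -0.26*log2(0.26) - 0.74*log2(0.74) = 0.505288 + 0.321458 = 0.8267. Pe*log2(M-1) = 0.26*log2(51) = 1.474831. Bound = H(Pe) + Pe*log2(M-1) = 0.505288 + 0.321458 + 1.474831 = 2.3016

2.3016 bits


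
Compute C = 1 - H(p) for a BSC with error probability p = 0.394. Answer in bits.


H(p) = -p*log2(p) - (1-p)*log2(1-p) = -0.394*log2(0.394) - 0.606*log2(0.606) = 0.529431 + 0.437902 = 0.9673. C = 1 - H(p) = 1 - 0.9673 = 0.0327

0.0327 bits


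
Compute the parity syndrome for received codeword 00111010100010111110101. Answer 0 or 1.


Syndrome = XOR of all bits = 0 XOR 0 XOR 1 XOR 1 XOR 1 XOR 0 XOR 1 XOR 0 XOR 1 XOR 0 XOR 0 XOR 0 XOR 1 XOR 0 XOR 1 XOR 1 XOR 1 XOR 1 XOR 1 XOR 0 XOR 1 XOR 0 XOR 1 = 1

1


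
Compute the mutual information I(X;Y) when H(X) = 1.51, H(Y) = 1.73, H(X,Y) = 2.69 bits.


I(X;Y) = H(X) + H(Y) - H(X,Y) = 1.51 + 1.73 - 2.69 = 0.55

0.55 bits


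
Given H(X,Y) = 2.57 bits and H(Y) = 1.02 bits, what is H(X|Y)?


H(X|Y) = H(X,Y) - H(Y) = 2.57 - 1.02 = 1.55

1.55 bits


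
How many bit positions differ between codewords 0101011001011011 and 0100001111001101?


Count differing positions: . . . ^ . ^ . ^ ^ . . ^ . ^ ^ . = 7 differences

7


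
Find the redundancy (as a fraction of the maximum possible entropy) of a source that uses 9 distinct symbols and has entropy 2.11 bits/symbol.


H_max = log2(K) = log2(9) = 3.1699 bits/symbol. Redundancy = 1 - H/H_max = 1 - 2.11/3.1699 = 1 - 0.6656 = 0.3344

0.3344


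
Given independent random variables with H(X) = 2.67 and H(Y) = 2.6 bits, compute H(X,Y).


For independent variables, H(X,Y) = H(X) + H(Y) = 2.67 + 2.6 = 5.27

5.27 bits


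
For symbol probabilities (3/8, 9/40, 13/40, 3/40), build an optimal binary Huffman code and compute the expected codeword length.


Huffman construction (repeatedly merge the two least-probable nodes; each merge adds 1 bit to every symbol beneath it): 3/40 + 9/40 = 3/10; 3/10 + 13/40 = 5/8; 3/8 + 5/8 = 1. Resulting codeword lengths (in the order the probabilities were given): (1, 3, 2, 3). L_avg = sum(p_i * l_i) = 3/8*1 + 9/40*3 + 13/40*2 + 3/40*3 = 77/40 = 1.925

1.925 bits


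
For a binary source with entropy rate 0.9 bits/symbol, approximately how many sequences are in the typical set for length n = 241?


log2|A_typical| = nH = 241 * 0.9 = 216.9, so |A_typical| ~ 2^216.9 = 1.965e+65

1.965e+65


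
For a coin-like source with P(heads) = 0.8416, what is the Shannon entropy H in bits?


H = -p*log2(p) - (1-p)*log2(1-p). -0.8416*log2(0.8416) = 0.209385; -0.1584*log2(0.1584) = 0.421084. H = 0.209385 + 0.421084 = 0.6305

0.6305 bits


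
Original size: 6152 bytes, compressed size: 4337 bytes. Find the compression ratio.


Ratio = original / compressed = 6152 / 4337 = 1.4185

1.4185


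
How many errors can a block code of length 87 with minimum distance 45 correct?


Correction capability = floor((d-1)/2) = floor((45-1)/2) = 22

22 errors


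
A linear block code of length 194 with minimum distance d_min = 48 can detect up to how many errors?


Detection capability = d_min - 1 = 48 - 1 = 47

47 errors


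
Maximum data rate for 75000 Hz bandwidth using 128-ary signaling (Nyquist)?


Rate = 2 * B * log2(M) = 2 * 75000 * 7.0 = 1050000.0

1050000.0 bps


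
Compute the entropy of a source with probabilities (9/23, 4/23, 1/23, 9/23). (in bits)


H = -sum(p_i * log2(p_i)). Terms: -(9/23)*log2(9/23) = 0.529684; -(4/23)*log2(4/23) = 0.438880; -(1/23)*log2(1/23) = 0.196677; -(9/23)*log2(9/23) = 0.529684. H = 0.529684 + 0.438880 + 0.196677 + 0.529684 = 1.6949

1.6949 bits


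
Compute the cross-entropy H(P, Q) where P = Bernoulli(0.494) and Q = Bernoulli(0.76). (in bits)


H(P,Q) = -p*log2(q) - (1-p)*log2(1-q). -0.494*log2(0.76) = 0.195589; -0.506*log2(0.24) = 1.041800. H(P,Q) = 0.195589 + 1.041800 = 1.2374

1.2374 bits


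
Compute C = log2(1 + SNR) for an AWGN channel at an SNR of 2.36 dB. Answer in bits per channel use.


SNR_linear = 10^(2.36/10) = 1.7219; C = log2(1 + SNR_linear) = log2(1 + 1.7219) = 1.4446

1.4446 bits/channel use


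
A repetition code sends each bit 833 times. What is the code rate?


Rate = k/n = 1/833

1/833


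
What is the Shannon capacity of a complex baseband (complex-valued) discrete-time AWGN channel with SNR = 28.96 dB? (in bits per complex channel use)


SNR_linear = 10^(28.96/10) = 787.0458; C = log2(1 + SNR_linear) = log2(1 + 787.0458) = 9.6221

9.6221 bits/channel use


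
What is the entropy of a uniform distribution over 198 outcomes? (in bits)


H = log2(n) = log2(198) = 7.6294

7.6294 bits


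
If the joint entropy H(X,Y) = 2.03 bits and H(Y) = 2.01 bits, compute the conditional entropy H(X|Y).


H(X|Y) = H(X,Y) - H(Y) = 2.03 - 2.01 = 0.02

0.02 bits


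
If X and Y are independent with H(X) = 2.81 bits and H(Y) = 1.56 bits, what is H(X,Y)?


For independent variables, H(X,Y) = H(X) + H(Y) = 2.81 + 1.56 = 4.37

4.37 bits


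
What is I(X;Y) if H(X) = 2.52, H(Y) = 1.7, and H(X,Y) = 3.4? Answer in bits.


I(X;Y) = H(X) + H(Y) - H(X,Y) = 2.52 + 1.7 - 3.4 = 0.82

0.82 bits


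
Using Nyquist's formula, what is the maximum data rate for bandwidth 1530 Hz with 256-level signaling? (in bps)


Rate = 2 * B * log2(M) = 2 * 1530 * 8.0 = 24480.0

24480.0 bps


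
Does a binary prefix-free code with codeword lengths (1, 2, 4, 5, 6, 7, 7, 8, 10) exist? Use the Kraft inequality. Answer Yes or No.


Kraft sum = sum(2^(-l_i)) = 0.8799, need <= 1. Result: satisfied (a binary prefix-free code with these lengths exists)

Yes


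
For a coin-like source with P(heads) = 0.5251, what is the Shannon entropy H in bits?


H = -p*log2(p) - (1-p)*log2(1-p). -0.5251*log2(0.5251) = 0.487994; -0.4749*log2(0.4749) = 0.510187. H = 0.487994 + 0.510187 = 0.9982

0.9982 bits


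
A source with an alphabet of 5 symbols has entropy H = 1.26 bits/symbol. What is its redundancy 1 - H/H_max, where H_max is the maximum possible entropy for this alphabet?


H_max = log2(K) = log2(5) = 2.3219 bits/symbol. Redundancy = 1 - H/H_max = 1 - 1.26/2.3219 = 1 - 0.5427 = 0.4573

0.4573


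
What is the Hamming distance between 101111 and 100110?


Count differing positions: . . ^ . . ^ = 2 differences

2


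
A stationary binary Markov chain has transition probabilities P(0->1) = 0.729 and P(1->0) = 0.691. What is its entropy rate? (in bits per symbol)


Stationary distribution: pi_0 = p10/(p01+p10) = 0.4866, pi_1 = 0.5134. Entropy rate H' = pi_0*H(p01) + pi_1*H(p10) = 0.4866*0.8429 + 0.5134*0.892 = 0.8681

0.8681 bits/symbol


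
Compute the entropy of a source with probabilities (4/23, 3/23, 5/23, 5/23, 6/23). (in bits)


H = -sum(p_i * log2(p_i)). Terms: -(4/23)*log2(4/23) = 0.438880; -(3/23)*log2(3/23) = 0.383296; -(5/23)*log2(5/23) = 0.478616; -(5/23)*log2(5/23) = 0.478616; -(6/23)*log2(6/23) = 0.505722. H = 0.438880 + 0.383296 + 0.478616 + 0.478616 + 0.505722 = 2.2851

2.2851 bits


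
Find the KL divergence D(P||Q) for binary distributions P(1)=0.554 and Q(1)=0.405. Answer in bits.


KL = p*log2(p/q) + (1-p)*log2((1-p)/(1-q)) = 0.554*log2(0.554/0.405) + 0.446*log2(0.446/0.595) = 0.0649

0.0649 bits


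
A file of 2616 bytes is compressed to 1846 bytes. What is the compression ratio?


Ratio = original / compressed = 2616 / 1846 = 1.4171

1.4171


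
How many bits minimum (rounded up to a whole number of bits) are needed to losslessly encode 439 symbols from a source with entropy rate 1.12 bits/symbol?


Minimum bits >= n * H = 439 * 1.12 = 491.68, rounded up to a whole number of bits = 492

492 bits


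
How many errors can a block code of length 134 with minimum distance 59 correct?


Correction capability = floor((d-1)/2) = floor((59-1)/2) = 29

29 errors


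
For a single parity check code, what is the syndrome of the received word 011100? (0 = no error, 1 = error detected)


Syndrome = XOR of all bits = 0 XOR 1 XOR 1 XOR 1 XOR 0 XOR 0 = 1

1


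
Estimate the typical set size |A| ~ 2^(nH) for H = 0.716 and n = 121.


log2|A_typical| = nH = 121 * 0.716 = 86.636, so |A_typical| ~ 2^86.636 = 1.202e+26

1.202e+26


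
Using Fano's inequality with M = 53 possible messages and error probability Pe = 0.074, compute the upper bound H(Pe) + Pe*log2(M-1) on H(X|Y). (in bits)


H(Pe) = -Pe*log2(Pe) - (1-Pe)*log2(1-Pe) = -0.074*log2(0.074) - 0.926*log2(0.926) = 0.277968 + 0.102708 = 0.3807. Pe*log2(M-1) = 0.074*log2(52) = 0.421833. Bound = H(Pe) + Pe*log2(M-1) = 0.277968 + 0.102708 + 0.421833 = 0.8025

0.8025 bits


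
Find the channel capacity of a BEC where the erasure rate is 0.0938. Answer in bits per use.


C = 1 - epsilon = 1 - 0.0938 = 0.9062

0.9062 bits


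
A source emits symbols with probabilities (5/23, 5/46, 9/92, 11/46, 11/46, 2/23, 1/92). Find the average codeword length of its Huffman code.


Huffman construction (repeatedly merge the two least-probable nodes; each merge adds 1 bit to every symbol beneath it): 1/92 + 2/23 = 9/92; 9/92 + 9/92 = 9/46; 5/46 + 9/46 = 7/23; 5/23 + 11/46 = 21/46; 11/46 + 7/23 = 25/46; 21/46 + 25/46 = 1. Resulting codeword lengths (in the order the probabilities were given): (2, 3, 4, 2, 2, 5, 5). L_avg = sum(p_i * l_i) = 5/23*2 + 5/46*3 + 9/92*4 + 11/46*2 + 11/46*2 + 2/23*5 + 1/92*5 = 239/92 = 2.5978

2.5978 bits


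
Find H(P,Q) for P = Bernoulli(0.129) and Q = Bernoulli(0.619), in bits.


H(P,Q) = -p*log2(q) - (1-p)*log2(1-q). -0.129*log2(0.619) = 0.089267; -0.871*log2(0.381) = 1.212551. H(P,Q) = 0.089267 + 1.212551 = 1.3018

1.3018 bits


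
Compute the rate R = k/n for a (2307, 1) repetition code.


Rate = k/n = 1/2307

1/2307


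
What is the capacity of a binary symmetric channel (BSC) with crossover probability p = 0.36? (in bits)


H(p) = -p*log2(p) - (1-p)*log2(1-p) = -0.36*log2(0.36) - 0.64*log2(0.64) = 0.530615 + 0.412068 = 0.9427. C = 1 - H(p) = 1 - 0.9427 = 0.0573

0.0573 bits


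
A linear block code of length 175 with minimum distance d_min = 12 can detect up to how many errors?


Detection capability = d_min - 1 = 12 - 1 = 11

11 errors


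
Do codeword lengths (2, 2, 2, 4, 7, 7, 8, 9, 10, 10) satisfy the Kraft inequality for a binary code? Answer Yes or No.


Kraft sum = sum(2^(-l_i)) = 0.8359, need <= 1. Result: satisfied (a binary prefix-free code with these lengths exists)

Yes


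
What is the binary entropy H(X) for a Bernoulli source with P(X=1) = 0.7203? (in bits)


H = -p*log2(p) - (1-p)*log2(1-p). -0.7203*log2(0.7203) = 0.340940; -0.2797*log2(0.2797) = 0.514102. H = 0.340940 + 0.514102 = 0.855

0.855 bits


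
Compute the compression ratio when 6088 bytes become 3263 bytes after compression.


Ratio = original / compressed = 6088 / 3263 = 1.8658

1.8658


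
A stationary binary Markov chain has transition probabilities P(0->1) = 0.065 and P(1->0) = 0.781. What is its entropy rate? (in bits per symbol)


Stationary distribution: pi_0 = p10/(p01+p10) = 0.9232, pi_1 = 0.0768. Entropy rate H' = pi_0*H(p01) + pi_1*H(p10) = 0.9232*0.347 + 0.0768*0.7583 = 0.3786

0.3786 bits/symbol


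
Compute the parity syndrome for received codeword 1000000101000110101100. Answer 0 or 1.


Syndrome = XOR of all bits = 1 XOR 0 XOR 0 XOR 0 XOR 0 XOR 0 XOR 0 XOR 1 XOR 0 XOR 1 XOR 0 XOR 0 XOR 0 XOR 1 XOR 1 XOR 0 XOR 1 XOR 0 XOR 1 XOR 1 XOR 0 XOR 0 = 0

0


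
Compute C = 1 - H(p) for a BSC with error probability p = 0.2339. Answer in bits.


H(p) = -p*log2(p) - (1-p)*log2(1-p) = -0.2339*log2(0.2339) - 0.7661*log2(0.7661) = 0.490263 + 0.294485 = 0.7847. C = 1 - H(p) = 1 - 0.7847 = 0.2153

0.2153 bits


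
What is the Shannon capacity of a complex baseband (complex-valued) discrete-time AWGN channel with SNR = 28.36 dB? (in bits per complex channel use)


SNR_linear = 10^(28.36/10) = 685.4882; C = log2(1 + SNR_linear) = log2(1 + 685.4882) = 9.4231

9.4231 bits/channel use


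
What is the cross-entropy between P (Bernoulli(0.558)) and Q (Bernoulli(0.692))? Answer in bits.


H(P,Q) = -p*log2(q) - (1-p)*log2(1-q). -0.558*log2(0.692) = 0.296385; -0.442*log2(0.308) = 0.750957. H(P,Q) = 0.296385 + 0.750957 = 1.0473

1.0473 bits


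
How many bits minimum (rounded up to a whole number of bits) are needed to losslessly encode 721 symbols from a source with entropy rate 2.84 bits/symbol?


Minimum bits >= n * H = 721 * 2.84 = 2047.64, rounded up to a whole number of bits = 2048

2048 bits


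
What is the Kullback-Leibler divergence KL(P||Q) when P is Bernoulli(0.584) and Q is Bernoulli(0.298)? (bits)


KL = p*log2(p/q) + (1-p)*log2((1-p)/(1-q)) = 0.584*log2(0.584/0.298) + 0.416*log2(0.416/0.702) = 0.2528

0.2528 bits


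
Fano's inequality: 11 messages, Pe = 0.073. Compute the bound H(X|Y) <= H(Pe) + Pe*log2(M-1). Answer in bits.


H(Pe) = -Pe*log2(Pe) - (1-Pe)*log2(1-Pe) = -0.073*log2(0.073) - 0.927*log2(0.927) = 0.275645 + 0.101376 = 0.377. Pe*log2(M-1) = 0.073*log2(10) = 0.242501. Bound = H(Pe) + Pe*log2(M-1) = 0.275645 + 0.101376 + 0.242501 = 0.6195

0.6195 bits


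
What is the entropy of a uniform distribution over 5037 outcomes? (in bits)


H = log2(n) = log2(5037) = 12.2983

12.2983 bits


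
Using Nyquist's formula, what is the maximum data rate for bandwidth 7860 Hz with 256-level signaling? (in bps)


Rate = 2 * B * log2(M) = 2 * 7860 * 8.0 = 125760.0

125760.0 bps


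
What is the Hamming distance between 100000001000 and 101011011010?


Count differing positions: . . ^ . ^ ^ . ^ . . ^ . = 5 differences

5


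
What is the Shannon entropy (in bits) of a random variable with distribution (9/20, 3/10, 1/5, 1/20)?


H = -sum(p_i * log2(p_i)). Terms: -(9/20)*log2(9/20) = 0.518401; -(3/10)*log2(3/10) = 0.521090; -(1/5)*log2(1/5) = 0.464386; -(1/20)*log2(1/20) = 0.216096. H = 0.518401 + 0.521090 + 0.464386 + 0.216096 = 1.72

1.72 bits


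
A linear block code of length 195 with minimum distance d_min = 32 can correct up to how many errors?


Correction capability = floor((d-1)/2) = floor((32-1)/2) = 15

15 errors


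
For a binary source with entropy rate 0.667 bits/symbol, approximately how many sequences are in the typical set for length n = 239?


log2|A_typical| = nH = 239 * 0.667 = 159.413, so |A_typical| ~ 2^159.413 = 9.730e+47

9.730e+47


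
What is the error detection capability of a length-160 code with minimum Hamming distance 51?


Detection capability = d_min - 1 = 51 - 1 = 50

50 errors


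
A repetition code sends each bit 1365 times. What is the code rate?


Rate = k/n = 1/1365

1/1365


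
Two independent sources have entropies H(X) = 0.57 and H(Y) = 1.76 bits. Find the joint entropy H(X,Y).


For independent variables, H(X,Y) = H(X) + H(Y) = 0.57 + 1.76 = 2.33

2.33 bits


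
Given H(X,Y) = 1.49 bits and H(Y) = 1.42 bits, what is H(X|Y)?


H(X|Y) = H(X,Y) - H(Y) = 1.49 - 1.42 = 0.07

0.07 bits


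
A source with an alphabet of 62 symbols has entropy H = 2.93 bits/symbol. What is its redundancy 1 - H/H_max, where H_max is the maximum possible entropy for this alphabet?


H_max = log2(K) = log2(62) = 5.9542 bits/symbol. Redundancy = 1 - H/H_max = 1 - 2.93/5.9542 = 1 - 0.4921 = 0.5079

0.5079


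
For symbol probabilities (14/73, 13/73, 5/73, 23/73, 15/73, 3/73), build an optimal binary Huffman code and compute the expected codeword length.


Huffman construction (repeatedly merge the two least-probable nodes; each merge adds 1 bit to every symbol beneath it): 3/73 + 5/73 = 8/73; 8/73 + 13/73 = 21/73; 14/73 + 15/73 = 29/73; 21/73 + 23/73 = 44/73; 29/73 + 44/73 = 1. Resulting codeword lengths (in the order the probabilities were given): (2, 3, 4, 2, 2, 4). L_avg = sum(p_i * l_i) = 14/73*2 + 13/73*3 + 5/73*4 + 23/73*2 + 15/73*2 + 3/73*4 = 175/73 = 2.3973

2.3973 bits


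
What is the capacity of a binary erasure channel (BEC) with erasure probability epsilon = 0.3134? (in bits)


C = 1 - epsilon = 1 - 0.3134 = 0.6866

0.6866 bits


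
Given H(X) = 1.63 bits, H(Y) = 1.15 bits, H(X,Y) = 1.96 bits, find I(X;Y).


I(X;Y) = H(X) + H(Y) - H(X,Y) = 1.63 + 1.15 - 1.96 = 0.82

0.82 bits


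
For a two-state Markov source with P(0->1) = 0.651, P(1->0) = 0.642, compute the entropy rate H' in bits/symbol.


Stationary distribution: pi_0 = p10/(p01+p10) = 0.4965, pi_1 = 0.5035. Entropy rate H' = pi_0*H(p01) + pi_1*H(p10) = 0.4965*0.9332 + 0.5035*0.941 = 0.9371

0.9371 bits/symbol


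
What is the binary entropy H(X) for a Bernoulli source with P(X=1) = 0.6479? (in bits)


H = -p*log2(p) - (1-p)*log2(1-p). -0.6479*log2(0.6479) = 0.405687; -0.3521*log2(0.3521) = 0.530242. H = 0.405687 + 0.530242 = 0.9359

0.9359 bits


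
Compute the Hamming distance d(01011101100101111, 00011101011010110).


Count differing positions: . ^ . . . . . . ^ ^ ^ ^ ^ ^ . . ^ = 8 differences

8


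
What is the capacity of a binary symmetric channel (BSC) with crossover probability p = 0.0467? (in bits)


H(p) = -p*log2(p) - (1-p)*log2(1-p) = -0.0467*log2(0.0467) - 0.9533*log2(0.9533) = 0.206434 + 0.065776 = 0.2722. C = 1 - H(p) = 1 - 0.2722 = 0.7278

0.7278 bits


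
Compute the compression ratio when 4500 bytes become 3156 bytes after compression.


Ratio = original / compressed = 4500 / 3156 = 1.4259

1.4259


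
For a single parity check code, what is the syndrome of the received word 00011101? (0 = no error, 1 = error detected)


Syndrome = XOR of all bits = 0 XOR 0 XOR 0 XOR 1 XOR 1 XOR 1 XOR 0 XOR 1 = 0

0


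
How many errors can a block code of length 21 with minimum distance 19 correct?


Correction capability = floor((d-1)/2) = floor((19-1)/2) = 9

9 errors


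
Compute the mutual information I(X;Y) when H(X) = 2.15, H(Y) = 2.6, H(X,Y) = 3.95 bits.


I(X;Y) = H(X) + H(Y) - H(X,Y) = 2.15 + 2.6 - 3.95 = 0.8

0.8 bits


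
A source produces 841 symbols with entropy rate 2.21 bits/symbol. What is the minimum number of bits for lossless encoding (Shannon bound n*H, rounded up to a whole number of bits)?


Minimum bits >= n * H = 841 * 2.21 = 1858.61, rounded up to a whole number of bits = 1859

1859 bits


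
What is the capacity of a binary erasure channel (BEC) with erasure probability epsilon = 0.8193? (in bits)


C = 1 - epsilon = 1 - 0.8193 = 0.1807

0.1807 bits


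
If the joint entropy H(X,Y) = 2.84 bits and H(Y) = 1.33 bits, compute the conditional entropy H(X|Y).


H(X|Y) = H(X,Y) - H(Y) = 2.84 - 1.33 = 1.51

1.51 bits


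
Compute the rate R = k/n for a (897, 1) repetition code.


Rate = k/n = 1/897

1/897


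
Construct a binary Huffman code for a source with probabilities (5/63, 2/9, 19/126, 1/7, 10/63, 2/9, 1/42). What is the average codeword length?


Huffman construction (repeatedly merge the two least-probable nodes; each merge adds 1 bit to every symbol beneath it): 1/42 + 5/63 = 13/126; 13/126 + 1/7 = 31/126; 19/126 + 10/63 = 13/42; 2/9 + 2/9 = 4/9; 31/126 + 13/42 = 5/9; 4/9 + 5/9 = 1. Resulting codeword lengths (in the order the probabilities were given): (4, 2, 3, 3, 3, 2, 4). L_avg = sum(p_i * l_i) = 5/63*4 + 2/9*2 + 19/126*3 + 1/7*3 + 10/63*3 + 2/9*2 + 1/42*4 = 335/126 = 2.6587

2.6587 bits


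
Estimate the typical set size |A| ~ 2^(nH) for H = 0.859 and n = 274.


log2|A_typical| = nH = 274 * 0.859 = 235.366, so |A_typical| ~ 2^235.366 = 7.116e+70

7.116e+70


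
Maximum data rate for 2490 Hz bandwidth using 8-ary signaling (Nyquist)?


Rate = 2 * B * log2(M) = 2 * 2490 * 3.0 = 14940.0

14940.0 bps


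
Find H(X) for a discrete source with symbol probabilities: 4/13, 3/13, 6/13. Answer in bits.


H = -sum(p_i * log2(p_i)). Terms: -(4/13)*log2(4/13) = 0.523212; -(3/13)*log2(3/13) = 0.488187; -(6/13)*log2(6/13) = 0.514836. H = 0.523212 + 0.488187 + 0.514836 = 1.5262

1.5262 bits


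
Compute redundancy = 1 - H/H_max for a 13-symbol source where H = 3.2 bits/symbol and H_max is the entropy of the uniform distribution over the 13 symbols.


H_max = log2(K) = log2(13) = 3.7004 bits/symbol. Redundancy = 1 - H/H_max = 1 - 3.2/3.7004 = 1 - 0.8648 = 0.1352

0.1352


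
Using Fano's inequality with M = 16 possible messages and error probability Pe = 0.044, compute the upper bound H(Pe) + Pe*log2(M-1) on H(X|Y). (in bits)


H(Pe) = -Pe*log2(Pe) - (1-Pe)*log2(1-Pe) = -0.044*log2(0.044) - 0.956*log2(0.956) = 0.198280 + 0.062061 = 0.2603. Pe*log2(M-1) = 0.044*log2(15) = 0.171903. Bound = H(Pe) + Pe*log2(M-1) = 0.198280 + 0.062061 + 0.171903 = 0.4322

0.4322 bits


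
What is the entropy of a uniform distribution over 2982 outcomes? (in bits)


H = log2(n) = log2(2982) = 11.5421

11.5421 bits


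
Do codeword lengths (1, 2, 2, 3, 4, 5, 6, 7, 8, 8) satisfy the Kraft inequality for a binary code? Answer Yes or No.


Kraft sum = sum(2^(-l_i)) = 1.25, need <= 1. Result: violated (a binary prefix-free code with these lengths cannot exist)

No


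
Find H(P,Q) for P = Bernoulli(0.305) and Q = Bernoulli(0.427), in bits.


H(P,Q) = -p*log2(q) - (1-p)*log2(1-q). -0.305*log2(0.427) = 0.374446; -0.695*log2(0.573) = 0.558358. H(P,Q) = 0.374446 + 0.558358 = 0.9328

0.9328 bits


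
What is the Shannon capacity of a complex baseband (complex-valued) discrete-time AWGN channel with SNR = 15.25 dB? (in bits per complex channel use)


SNR_linear = 10^(15.25/10) = 33.4965; C = log2(1 + SNR_linear) = log2(1 + 33.4965) = 5.1084

5.1084 bits/channel use


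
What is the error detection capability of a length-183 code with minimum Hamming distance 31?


Detection capability = d_min - 1 = 31 - 1 = 30

30 errors


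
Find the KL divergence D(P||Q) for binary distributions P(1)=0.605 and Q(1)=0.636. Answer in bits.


KL = p*log2(p/q) + (1-p)*log2((1-p)/(1-q)) = 0.605*log2(0.605/0.636) + 0.395*log2(0.395/0.364) = 0.003

0.003 bits


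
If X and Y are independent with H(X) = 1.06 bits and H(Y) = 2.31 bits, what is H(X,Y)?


For independent variables, H(X,Y) = H(X) + H(Y) = 1.06 + 2.31 = 3.37

3.37 bits


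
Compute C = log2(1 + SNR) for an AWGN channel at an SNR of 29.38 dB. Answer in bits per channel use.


SNR_linear = 10^(29.38/10) = 866.9619; C = log2(1 + SNR_linear) = log2(1 + 866.9619) = 9.7615

9.7615 bits/channel use


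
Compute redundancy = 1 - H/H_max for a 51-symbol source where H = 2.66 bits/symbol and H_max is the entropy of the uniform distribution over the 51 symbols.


H_max = log2(K) = log2(51) = 5.6724 bits/symbol. Redundancy = 1 - H/H_max = 1 - 2.66/5.6724 = 1 - 0.4689 = 0.5311

0.5311


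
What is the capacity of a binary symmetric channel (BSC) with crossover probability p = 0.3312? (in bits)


H(p) = -p*log2(p) - (1-p)*log2(1-p) = -0.3312*log2(0.3312) - 0.6688*log2(0.6688) = 0.528007 + 0.388140 = 0.9161. C = 1 - H(p) = 1 - 0.9161 = 0.0839

0.0839 bits


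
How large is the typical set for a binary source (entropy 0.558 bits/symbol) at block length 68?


log2|A_typical| = nH = 68 * 0.558 = 37.944, so |A_typical| ~ 2^37.944 = 2.644e+11

2.644e+11


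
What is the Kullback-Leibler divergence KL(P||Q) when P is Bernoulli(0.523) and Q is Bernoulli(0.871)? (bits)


KL = p*log2(p/q) + (1-p)*log2((1-p)/(1-q)) = 0.523*log2(0.523/0.871) + 0.477*log2(0.477/0.129) = 0.5151

0.5151 bits


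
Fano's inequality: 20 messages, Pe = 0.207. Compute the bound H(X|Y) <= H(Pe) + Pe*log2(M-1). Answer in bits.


H(Pe) = -Pe*log2(Pe) - (1-Pe)*log2(1-Pe) = -0.207*log2(0.207) - 0.793*log2(0.793) = 0.470366 + 0.265344 = 0.7357. Pe*log2(M-1) = 0.207*log2(19) = 0.879321. Bound = H(Pe) + Pe*log2(M-1) = 0.470366 + 0.265344 + 0.879321 = 1.615

1.615 bits


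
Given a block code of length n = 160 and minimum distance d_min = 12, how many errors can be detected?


Detection capability = d_min - 1 = 12 - 1 = 11

11 errors


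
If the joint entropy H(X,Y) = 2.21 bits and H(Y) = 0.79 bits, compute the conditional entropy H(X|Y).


H(X|Y) = H(X,Y) - H(Y) = 2.21 - 0.79 = 1.42

1.42 bits


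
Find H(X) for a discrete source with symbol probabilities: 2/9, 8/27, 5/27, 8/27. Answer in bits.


H = -sum(p_i * log2(p_i)). Terms: -(2/9)*log2(2/9) = 0.482206; -(8/27)*log2(8/27) = 0.519967; -(5/27)*log2(5/27) = 0.450548; -(8/27)*log2(8/27) = 0.519967. H = 0.482206 + 0.519967 + 0.450548 + 0.519967 = 1.9727

1.9727 bits


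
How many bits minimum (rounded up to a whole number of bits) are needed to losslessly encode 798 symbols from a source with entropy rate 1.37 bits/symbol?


Minimum bits >= n * H = 798 * 1.37 = 1093.26, rounded up to a whole number of bits = 1094

1094 bits


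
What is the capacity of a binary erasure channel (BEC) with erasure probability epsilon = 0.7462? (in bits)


C = 1 - epsilon = 1 - 0.7462 = 0.2538

0.2538 bits


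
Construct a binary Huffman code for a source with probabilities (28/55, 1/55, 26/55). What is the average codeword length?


Huffman construction (repeatedly merge the two least-probable nodes; each merge adds 1 bit to every symbol beneath it): 1/55 + 26/55 = 27/55; 27/55 + 28/55 = 1. Resulting codeword lengths (in the order the probabilities were given): (1, 2, 2). L_avg = sum(p_i * l_i) = 28/55*1 + 1/55*2 + 26/55*2 = 82/55 = 1.4909

1.4909 bits


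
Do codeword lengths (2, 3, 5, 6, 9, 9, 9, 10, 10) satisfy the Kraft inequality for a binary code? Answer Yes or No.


Kraft sum = sum(2^(-l_i)) = 0.4297, need <= 1. Result: satisfied (a binary prefix-free code with these lengths exists)

Yes


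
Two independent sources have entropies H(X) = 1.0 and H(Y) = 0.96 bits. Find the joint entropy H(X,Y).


For independent variables, H(X,Y) = H(X) + H(Y) = 1.0 + 0.96 = 1.96

1.96 bits
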